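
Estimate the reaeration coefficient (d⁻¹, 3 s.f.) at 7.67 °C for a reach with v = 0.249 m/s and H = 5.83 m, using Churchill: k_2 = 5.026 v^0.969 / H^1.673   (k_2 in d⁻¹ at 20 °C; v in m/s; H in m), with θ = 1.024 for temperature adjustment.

k_2 ≈ 0.0511 d⁻¹

k_2(20) = 5.026 × 0.249^0.969 / 5.83^1.673 = 5.026 × 0.2600 / 19.10 = 0.06842 d⁻¹.
k_2(7.67) = 0.06842 × 1.024^(7.67−20) = 0.06842 × 0.7465 = 0.05107 d⁻¹.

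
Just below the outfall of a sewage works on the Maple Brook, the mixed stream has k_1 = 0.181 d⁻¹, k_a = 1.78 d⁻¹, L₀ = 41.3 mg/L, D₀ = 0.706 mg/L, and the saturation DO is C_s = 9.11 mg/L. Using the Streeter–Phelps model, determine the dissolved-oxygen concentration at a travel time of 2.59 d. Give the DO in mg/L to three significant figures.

k_1 L₀/(k_a−k_1) = 0.181×41.3/(1.78−0.181) = 7.475/1.599 = 4.675 mg/L.
e^(−k_1 t) = e^(−0.181×2.590) = 0.6258; e^(−k_a t) = e^(−1.78×2.590) = 0.009950.
D = 4.675 × (0.6258 − 0.009950) + 0.706 × 0.009950 = 2.879 + 0.007025 = 2.886 mg/L.
DO = C_s − D = 9.11 − 2.886 = 6.224 mg/L.

DO ≈ 6.22 mg/L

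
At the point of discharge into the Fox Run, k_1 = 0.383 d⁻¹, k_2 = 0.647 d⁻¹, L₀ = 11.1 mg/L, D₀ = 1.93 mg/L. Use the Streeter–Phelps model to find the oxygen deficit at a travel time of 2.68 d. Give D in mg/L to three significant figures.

D ≈ 3.27 mg/L

k_1 L₀/(k_2−k_1) = 0.383×11.1/(0.647−0.383) = 4.251/0.2640 = 16.10 mg/L.
e^(−k_1 t) = e^(−0.383×2.680) = 0.3583; e^(−k_2 t) = e^(−0.647×2.680) = 0.1766.
D = 16.10 × (0.3583 − 0.1766) + 1.93 × 0.1766 = 2.926 + 0.3408 = 3.267 mg/L.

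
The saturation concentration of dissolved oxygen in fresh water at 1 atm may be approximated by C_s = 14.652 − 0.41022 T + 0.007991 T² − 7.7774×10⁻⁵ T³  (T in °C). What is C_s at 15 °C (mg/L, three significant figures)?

C_s = 14.652 − 0.41022×15 + 0.007991×15² − 7.7774×10⁻⁵×15³ = 10.03 mg/L.

C_s ≈ 10.0 mg/L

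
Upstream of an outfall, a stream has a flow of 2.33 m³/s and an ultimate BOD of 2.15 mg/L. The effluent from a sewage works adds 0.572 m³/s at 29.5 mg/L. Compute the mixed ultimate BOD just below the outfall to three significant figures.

7.54 mg/L

Flow-weighted mixing: C = (Q_r C_r + Q_w C_w)/(Q_r + Q_w)
= (2.33×2.15 + 0.572×29.5)/(2.33 + 0.572) = 21.88/2.902 = 7.541 mg/L.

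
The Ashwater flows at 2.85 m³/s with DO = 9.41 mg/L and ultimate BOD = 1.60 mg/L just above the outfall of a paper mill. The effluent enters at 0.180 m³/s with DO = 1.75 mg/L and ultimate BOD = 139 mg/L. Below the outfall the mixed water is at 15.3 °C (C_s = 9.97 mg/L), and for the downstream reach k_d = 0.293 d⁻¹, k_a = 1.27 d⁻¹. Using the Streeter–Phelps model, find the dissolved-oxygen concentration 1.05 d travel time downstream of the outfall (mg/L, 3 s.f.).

Mixed DO = (2.85×9.41 + 0.180×1.75)/(2.85+0.180) = 27.13/3.030 = 8.955 mg/L.
Mixed L₀ = (2.85×1.60 + 0.180×139)/(3.030) = 29.58/3.030 = 9.762 mg/L.
Initial deficit D₀ = C_s − DO₀ = 9.97 − 8.955 = 1.015 mg/L.
D(1.05) = [0.293×9.762/(1.27−0.293)](e^(−0.293×1.05) − e^(−1.27×1.05)) + 1.015 e^(−1.27×1.05)
= 2.928 × (0.7352 − 0.2636) + 1.015 × 0.2636 = 1.648 mg/L.
DO = 9.97 − 1.648 = 8.322 mg/L.

DO ≈ 8.32 mg/L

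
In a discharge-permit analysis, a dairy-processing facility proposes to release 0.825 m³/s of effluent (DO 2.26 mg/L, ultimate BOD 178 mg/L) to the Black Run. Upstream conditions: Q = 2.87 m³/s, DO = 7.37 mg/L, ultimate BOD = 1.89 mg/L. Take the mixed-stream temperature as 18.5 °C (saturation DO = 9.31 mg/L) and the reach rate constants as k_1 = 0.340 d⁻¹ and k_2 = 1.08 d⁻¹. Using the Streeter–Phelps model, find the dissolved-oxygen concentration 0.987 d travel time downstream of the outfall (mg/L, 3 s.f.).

DO ≈ 1.23 mg/L

Mixed DO = (2.87×7.37 + 0.825×2.26)/(2.87+0.825) = 23.02/3.695 = 6.229 mg/L.
Mixed L₀ = (2.87×1.89 + 0.825×178)/(3.695) = 152.3/3.695 = 41.21 mg/L.
Initial deficit D₀ = C_s − DO₀ = 9.31 − 6.229 = 3.081 mg/L.
D(0.987) = [0.340×41.21/(1.08−0.340)](e^(−0.340×0.987) − e^(−1.08×0.987)) + 3.081 e^(−1.08×0.987)
= 18.93 × (0.7149 − 0.3444) + 3.081 × 0.3444 = 8.077 mg/L.
DO = 9.31 − 8.077 = 1.233 mg/L.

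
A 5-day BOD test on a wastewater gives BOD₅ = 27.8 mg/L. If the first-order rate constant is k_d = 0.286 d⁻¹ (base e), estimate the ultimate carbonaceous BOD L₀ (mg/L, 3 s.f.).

L₀ ≈ 36.5 mg/L

BOD₅ = L₀(1 − e^(−5k_d)) ⇒ L₀ = BOD₅ / (1 − e^(−5×0.286))
= 27.8 / (1 − 0.2393) = 27.8 / 0.7607 = 36.55 mg/L.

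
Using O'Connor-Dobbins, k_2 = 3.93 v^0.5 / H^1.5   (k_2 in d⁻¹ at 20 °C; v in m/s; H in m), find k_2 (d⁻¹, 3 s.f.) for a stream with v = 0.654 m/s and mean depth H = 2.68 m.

k_2 ≈ 0.724 d⁻¹

k_2 = 3.93 × 0.654^0.5 / 2.68^1.5 = 3.93 × 0.8087 / 4.387 = 0.7244 d⁻¹.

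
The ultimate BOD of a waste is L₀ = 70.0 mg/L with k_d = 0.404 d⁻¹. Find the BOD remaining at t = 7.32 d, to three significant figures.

L_t = L₀ e^(−k_d t) = 70.0 × e^(−0.404×7.32) = 70.0 × 0.05196 = 3.637 mg/L.

L ≈ 3.64 mg/L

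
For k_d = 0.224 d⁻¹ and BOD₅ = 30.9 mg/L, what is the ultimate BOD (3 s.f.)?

L₀ ≈ 45.9 mg/L

BOD₅ = L₀(1 − e^(−5k_d)) ⇒ L₀ = BOD₅ / (1 − e^(−5×0.224))
= 30.9 / (1 − 0.3263) = 30.9 / 0.6737 = 45.86 mg/L.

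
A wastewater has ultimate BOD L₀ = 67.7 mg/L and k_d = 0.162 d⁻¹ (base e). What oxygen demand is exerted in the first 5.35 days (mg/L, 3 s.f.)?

y_t = L₀(1 − e^(−k_d t)) = 67.7 × (1 − e^(−0.162×5.35))
= 67.7 × (1 − 0.4203) = 67.7 × 0.5797 = 39.24 mg/L.

y ≈ 39.2 mg/L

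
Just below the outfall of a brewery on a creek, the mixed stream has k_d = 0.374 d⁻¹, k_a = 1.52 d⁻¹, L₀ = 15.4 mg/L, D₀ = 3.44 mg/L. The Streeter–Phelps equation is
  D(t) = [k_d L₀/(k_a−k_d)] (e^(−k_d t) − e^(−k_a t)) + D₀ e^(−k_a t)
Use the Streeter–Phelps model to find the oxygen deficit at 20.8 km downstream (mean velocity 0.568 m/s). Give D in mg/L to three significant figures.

Travel time t = x/v = 20.8 km / (0.568 m/s) = 20800 m / 0.568 m/s = 36620 s = 0.4238 d.
k_d L₀/(k_a−k_d) = 0.374×15.4/(1.52−0.374) = 5.760/1.146 = 5.026 mg/L.
e^(−k_d t) = e^(−0.374×0.4238) = 0.8534; e^(−k_a t) = e^(−1.52×0.4238) = 0.5251.
D = 5.026 × (0.8534 − 0.5251) + 3.44 × 0.5251 = 1.650 + 1.806 = 3.456 mg/L.

D ≈ 3.46 mg/L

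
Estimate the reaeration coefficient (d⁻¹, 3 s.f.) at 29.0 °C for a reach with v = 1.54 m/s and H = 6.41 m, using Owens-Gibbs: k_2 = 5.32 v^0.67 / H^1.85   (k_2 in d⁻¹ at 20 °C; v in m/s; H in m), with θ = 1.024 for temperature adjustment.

k_2 ≈ 0.283 d⁻¹

k_2(20) = 5.32 × 1.54^0.67 / 6.41^1.85 = 5.32 × 1.335 / 31.09 = 0.2285 d⁻¹.
k_2(29.0) = 0.2285 × 1.024^(29.0−20) = 0.2285 × 1.238 = 0.2829 d⁻¹.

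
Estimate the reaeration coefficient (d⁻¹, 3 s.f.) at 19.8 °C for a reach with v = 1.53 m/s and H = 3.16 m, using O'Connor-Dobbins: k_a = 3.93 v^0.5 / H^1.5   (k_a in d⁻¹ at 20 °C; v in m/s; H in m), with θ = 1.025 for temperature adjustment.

k_a ≈ 0.861 d⁻¹

k_a(20) = 3.93 × 1.53^0.5 / 3.16^1.5 = 3.93 × 1.237 / 5.617 = 0.8654 d⁻¹.
k_a(19.8) = 0.8654 × 1.025^(19.8−20) = 0.8654 × 0.9951 = 0.8611 d⁻¹.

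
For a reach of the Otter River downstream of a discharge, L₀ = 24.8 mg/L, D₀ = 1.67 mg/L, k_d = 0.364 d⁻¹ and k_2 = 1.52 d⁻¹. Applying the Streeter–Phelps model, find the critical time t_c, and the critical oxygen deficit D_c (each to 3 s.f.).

t_c ≈ 1.03 d; D_c ≈ 4.08 mg/L

With k_2/k_d = 4.176 and 1 − D₀(k_2−k_d)/(k_d L₀) = 0.7861,
t_c = ln(4.176 × 0.7861) / (1.52 − 0.364) = ln(3.283) / 1.156 = 1.189/1.156 = 1.028 d.
D_c = (k_d/k_2) L₀ e^(−k_d t_c) = (0.364/1.52) × 24.8 × e^(−0.364×1.028) = 0.2395 × 24.8 × 0.6878 = 4.085 mg/L.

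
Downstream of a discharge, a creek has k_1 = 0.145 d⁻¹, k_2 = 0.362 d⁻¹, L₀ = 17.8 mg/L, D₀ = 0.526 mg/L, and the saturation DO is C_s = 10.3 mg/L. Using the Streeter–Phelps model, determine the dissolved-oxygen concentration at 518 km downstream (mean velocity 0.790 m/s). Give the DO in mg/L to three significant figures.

Travel time t = x/v = 518 km / (0.790 m/s) = 518000 m / 0.790 m/s = 655700 s = 7.589 d.
k_1 L₀/(k_2−k_1) = 0.145×17.8/(0.362−0.145) = 2.581/0.2170 = 11.89 mg/L.
e^(−k_1 t) = e^(−0.145×7.589) = 0.3327; e^(−k_2 t) = e^(−0.362×7.589) = 0.06410.
D = 11.89 × (0.3327 − 0.06410) + 0.526 × 0.06410 = 3.195 + 0.03372 = 3.229 mg/L.
DO = C_s − D = 10.3 − 3.229 = 7.071 mg/L.

DO ≈ 7.07 mg/L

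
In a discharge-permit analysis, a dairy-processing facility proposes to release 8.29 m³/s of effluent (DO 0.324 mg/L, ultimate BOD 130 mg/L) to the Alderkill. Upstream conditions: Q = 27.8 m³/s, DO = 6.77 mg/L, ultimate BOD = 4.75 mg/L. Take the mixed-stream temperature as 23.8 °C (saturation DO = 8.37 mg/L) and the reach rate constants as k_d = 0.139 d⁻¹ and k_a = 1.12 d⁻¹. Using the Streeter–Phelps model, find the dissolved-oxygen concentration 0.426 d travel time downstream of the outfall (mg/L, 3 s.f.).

Mixed DO = (27.8×6.77 + 8.29×0.324)/(27.8+8.29) = 190.9/36.09 = 5.289 mg/L.
Mixed L₀ = (27.8×4.75 + 8.29×130)/(36.09) = 1210/36.09 = 33.52 mg/L.
Initial deficit D₀ = C_s − DO₀ = 8.37 − 5.289 = 3.081 mg/L.
D(0.426) = [0.139×33.52/(1.12−0.139)](e^(−0.139×0.426) − e^(−1.12×0.426)) + 3.081 e^(−1.12×0.426)
= 4.750 × (0.9425 − 0.6206) + 3.081 × 0.6206 = 3.441 mg/L.
DO = 8.37 − 3.441 = 4.929 mg/L.

DO ≈ 4.93 mg/L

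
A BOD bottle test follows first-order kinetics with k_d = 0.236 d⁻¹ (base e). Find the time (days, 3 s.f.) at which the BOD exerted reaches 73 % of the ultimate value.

y/L₀ = 1 − e^(−k_d t) = 0.73 ⇒ e^(−k_d t) = 0.270
t = −ln(0.270) / 0.236 = 1.309 / 0.236 = 5.548 d.

t ≈ 5.55 d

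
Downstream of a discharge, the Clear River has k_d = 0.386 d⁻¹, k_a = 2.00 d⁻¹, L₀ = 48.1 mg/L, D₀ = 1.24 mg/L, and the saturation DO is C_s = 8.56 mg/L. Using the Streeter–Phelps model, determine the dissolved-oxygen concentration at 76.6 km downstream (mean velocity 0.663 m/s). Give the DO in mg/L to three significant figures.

DO ≈ 2.40 mg/L

Travel time t = x/v = 76.6 km / (0.663 m/s) = 76600 m / 0.663 m/s = 115500 s = 1.337 d.
k_d L₀/(k_a−k_d) = 0.386×48.1/(2.00−0.386) = 18.57/1.614 = 11.50 mg/L.
e^(−k_d t) = e^(−0.386×1.337) = 0.5968; e^(−k_a t) = e^(−2.00×1.337) = 0.06895.
D = 11.50 × (0.5968 − 0.06895) + 1.24 × 0.06895 = 6.072 + 0.08549 = 6.158 mg/L.
DO = C_s − D = 8.56 − 6.158 = 2.402 mg/L.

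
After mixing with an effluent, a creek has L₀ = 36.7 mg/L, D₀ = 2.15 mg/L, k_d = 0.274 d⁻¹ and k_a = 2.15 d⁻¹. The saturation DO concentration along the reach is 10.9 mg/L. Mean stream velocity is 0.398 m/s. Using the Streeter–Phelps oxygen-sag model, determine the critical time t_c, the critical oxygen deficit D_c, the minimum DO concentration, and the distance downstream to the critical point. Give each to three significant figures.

With k_a/k_d = 7.847 and 1 − D₀(k_a−k_d)/(k_d L₀) = 0.5989,
t_c = ln(7.847 × 0.5989) / (2.15 − 0.274) = ln(4.699) / 1.876 = 1.547/1.876 = 0.8249 d.
L(t_c) = L₀ e^(−k_d t_c) = 36.7 × 0.7977 = 29.28 mg/L, and at the critical point k_a D_c = k_d L, so D_c = (0.274/2.15) × 29.28 = 3.731 mg/L.
Minimum DO = C_s − D_c = 10.9 − 3.731 = 7.169 mg/L.
x_c = v t_c = 0.398 m/s × 0.8249 d × 86400 s/d = 28360 m ≈ 28.4 km.

t_c ≈ 0.825 d; D_c ≈ 3.73 mg/L; min DO ≈ 7.17 mg/L; x_c ≈ 28.4 km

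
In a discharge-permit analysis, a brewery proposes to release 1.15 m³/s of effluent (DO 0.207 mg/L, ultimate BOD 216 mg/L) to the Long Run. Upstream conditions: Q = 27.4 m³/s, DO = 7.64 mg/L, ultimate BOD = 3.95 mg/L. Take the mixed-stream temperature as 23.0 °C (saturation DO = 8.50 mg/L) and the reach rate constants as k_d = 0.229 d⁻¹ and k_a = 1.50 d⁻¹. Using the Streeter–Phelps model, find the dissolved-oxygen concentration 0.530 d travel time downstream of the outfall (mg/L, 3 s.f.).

Mixed DO = (27.4×7.64 + 1.15×0.207)/(27.4+1.15) = 209.6/28.55 = 7.341 mg/L.
Mixed L₀ = (27.4×3.95 + 1.15×216)/(28.55) = 356.6/28.55 = 12.49 mg/L.
Initial deficit D₀ = C_s − DO₀ = 8.50 − 7.341 = 1.159 mg/L.
D(0.530) = [0.229×12.49/(1.50−0.229)](e^(−0.229×0.530) − e^(−1.50×0.530)) + 1.159 e^(−1.50×0.530)
= 2.251 × (0.8857 − 0.4516) + 1.159 × 0.4516 = 1.501 mg/L.
DO = 8.50 − 1.501 = 6.999 mg/L.

DO ≈ 7.00 mg/L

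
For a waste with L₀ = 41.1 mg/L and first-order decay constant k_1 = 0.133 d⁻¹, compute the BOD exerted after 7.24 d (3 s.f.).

y_t = L₀(1 − e^(−k_1 t)) = 41.1 × (1 − e^(−0.133×7.24))
= 41.1 × (1 − 0.3818) = 41.1 × 0.6182 = 25.41 mg/L.

y ≈ 25.4 mg/L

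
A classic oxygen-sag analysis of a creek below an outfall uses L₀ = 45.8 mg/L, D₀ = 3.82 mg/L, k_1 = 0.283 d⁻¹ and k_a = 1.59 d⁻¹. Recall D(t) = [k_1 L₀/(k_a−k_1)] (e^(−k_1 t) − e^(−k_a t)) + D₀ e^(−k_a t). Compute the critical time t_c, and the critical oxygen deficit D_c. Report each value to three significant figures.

t_c ≈ 0.948 d; D_c ≈ 6.23 mg/L

With k_a/k_1 = 5.618 and 1 − D₀(k_a−k_1)/(k_1 L₀) = 0.6148,
t_c = ln(5.618 × 0.6148) / (1.59 − 0.283) = ln(3.454) / 1.307 = 1.240/1.307 = 0.9484 d.
D_c = (k_1/k_a) L₀ e^(−k_1 t_c) = (0.283/1.59) × 45.8 × e^(−0.283×0.9484) = 0.1780 × 45.8 × 0.7646 = 6.233 mg/L.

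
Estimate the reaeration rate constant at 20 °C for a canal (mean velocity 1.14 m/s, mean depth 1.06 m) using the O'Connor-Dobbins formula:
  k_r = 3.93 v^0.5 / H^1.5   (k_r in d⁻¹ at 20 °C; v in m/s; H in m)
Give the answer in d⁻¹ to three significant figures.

k_r = 3.93 × 1.14^0.5 / 1.06^1.5 = 3.93 × 1.068 / 1.091 = 3.845 d⁻¹.

k_r ≈ 3.84 d⁻¹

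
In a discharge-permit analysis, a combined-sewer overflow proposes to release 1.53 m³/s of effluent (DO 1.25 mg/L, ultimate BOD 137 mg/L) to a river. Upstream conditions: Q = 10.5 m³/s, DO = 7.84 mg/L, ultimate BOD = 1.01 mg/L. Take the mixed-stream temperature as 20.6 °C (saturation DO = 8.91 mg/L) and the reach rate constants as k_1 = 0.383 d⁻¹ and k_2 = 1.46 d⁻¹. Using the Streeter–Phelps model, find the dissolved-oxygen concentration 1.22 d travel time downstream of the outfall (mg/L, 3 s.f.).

DO ≈ 5.61 mg/L

Mixed DO = (10.5×7.84 + 1.53×1.25)/(10.5+1.53) = 84.23/12.03 = 7.002 mg/L.
Mixed L₀ = (10.5×1.01 + 1.53×137)/(12.03) = 220.2/12.03 = 18.31 mg/L.
Initial deficit D₀ = C_s − DO₀ = 8.91 − 7.002 = 1.908 mg/L.
D(1.22) = [0.383×18.31/(1.46−0.383)](e^(−0.383×1.22) − e^(−1.46×1.22)) + 1.908 e^(−1.46×1.22)
= 6.510 × (0.6267 − 0.1684) + 1.908 × 0.1684 = 3.305 mg/L.
DO = 8.91 − 3.305 = 5.605 mg/L.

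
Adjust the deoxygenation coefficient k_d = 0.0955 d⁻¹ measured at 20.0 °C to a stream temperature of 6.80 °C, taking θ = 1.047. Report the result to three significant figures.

k_d ≈ 0.0521 d⁻¹

k_d(T₂) = k_d(T₁) · θ^(T₂−T₁) = 0.0955 × 1.047^(6.80−20.0)
= 0.0955 × 1.047^-13.2 = 0.0955 × 0.5454 = 0.05208 d⁻¹.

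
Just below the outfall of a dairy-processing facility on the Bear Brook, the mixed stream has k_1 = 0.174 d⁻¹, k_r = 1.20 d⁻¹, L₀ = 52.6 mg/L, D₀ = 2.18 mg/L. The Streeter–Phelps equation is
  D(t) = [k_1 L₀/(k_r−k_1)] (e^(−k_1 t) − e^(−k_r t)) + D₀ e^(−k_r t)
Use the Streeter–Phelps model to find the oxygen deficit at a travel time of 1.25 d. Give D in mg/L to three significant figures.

D ≈ 5.67 mg/L

k_1 L₀/(k_r−k_1) = 0.174×52.6/(1.20−0.174) = 9.152/1.026 = 8.920 mg/L.
e^(−k_1 t) = e^(−0.174×1.250) = 0.8045; e^(−k_r t) = e^(−1.20×1.250) = 0.2231.
D = 8.920 × (0.8045 − 0.2231) + 2.18 × 0.2231 = 5.186 + 0.4864 = 5.673 mg/L.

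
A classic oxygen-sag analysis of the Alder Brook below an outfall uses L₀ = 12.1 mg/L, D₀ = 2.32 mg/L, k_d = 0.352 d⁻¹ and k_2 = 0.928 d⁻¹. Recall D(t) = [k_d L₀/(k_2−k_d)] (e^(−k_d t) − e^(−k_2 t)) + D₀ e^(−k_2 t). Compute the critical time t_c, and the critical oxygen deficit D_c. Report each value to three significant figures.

t_c ≈ 1.03 d; D_c ≈ 3.19 mg/L

t_c = [1/(k_2−k_d)] ln[(k_2/k_d)(1 − D₀(k_2−k_d)/(k_d L₀))]
= [1/(0.928−0.352)] ln[(0.928/0.352)(1 − 2.32×0.5760/(0.352×12.1))]
= (1/0.5760) ln[2.636 × 0.6863] = 1.736 × ln(1.809) = 1.736 × 0.5929 = 1.029 d.
L(t_c) = L₀ e^(−k_d t_c) = 12.1 × 0.6961 = 8.422 mg/L, and at the critical point k_2 D_c = k_d L, so D_c = (0.352/0.928) × 8.422 = 3.195 mg/L.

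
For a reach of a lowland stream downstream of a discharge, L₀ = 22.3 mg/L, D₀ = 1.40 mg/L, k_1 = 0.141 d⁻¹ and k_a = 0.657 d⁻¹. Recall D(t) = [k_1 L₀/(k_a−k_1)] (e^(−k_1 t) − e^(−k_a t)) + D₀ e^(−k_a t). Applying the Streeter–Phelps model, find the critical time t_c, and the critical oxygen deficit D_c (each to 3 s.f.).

t_c = [1/(k_a−k_1)] ln[(k_a/k_1)(1 − D₀(k_a−k_1)/(k_1 L₀))]
= [1/(0.657−0.141)] ln[(0.657/0.141)(1 − 1.40×0.5160/(0.141×22.3))]
= (1/0.5160) ln[4.660 × 0.7703] = 1.938 × ln(3.589) = 1.938 × 1.278 = 2.477 d.
L(t_c) = L₀ e^(−k_1 t_c) = 22.3 × 0.7053 = 15.73 mg/L, and at the critical point k_a D_c = k_1 L, so D_c = (0.141/0.657) × 15.73 = 3.375 mg/L.

t_c ≈ 2.48 d; D_c ≈ 3.38 mg/L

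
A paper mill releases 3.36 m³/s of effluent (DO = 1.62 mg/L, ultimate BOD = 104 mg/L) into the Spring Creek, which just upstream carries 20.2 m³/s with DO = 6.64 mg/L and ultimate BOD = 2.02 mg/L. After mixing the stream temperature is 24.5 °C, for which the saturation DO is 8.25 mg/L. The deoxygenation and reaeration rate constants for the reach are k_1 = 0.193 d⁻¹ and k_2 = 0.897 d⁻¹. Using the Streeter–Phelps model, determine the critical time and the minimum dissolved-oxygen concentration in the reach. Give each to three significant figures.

t_c ≈ 1.16 d; minimum DO ≈ 5.40 mg/L

Mixed DO = (20.2×6.64 + 3.36×1.62)/(20.2+3.36) = 139.6/23.56 = 5.924 mg/L.
Mixed L₀ = (20.2×2.02 + 3.36×104)/(23.56) = 390.2/23.56 = 16.56 mg/L.
Initial deficit D₀ = C_s − DO₀ = 8.25 − 5.924 = 2.326 mg/L.
t_c = (1/0.7040) ln[(0.897/0.193)(1 − 2.326×0.7040/(0.193×16.56))] = 1.420 × ln(2.267) = 1.163 d.
D_c = (0.193/0.897) × 16.56 × e^(−0.193×1.163) = 0.2152 × 16.56 × 0.7990 = 2.848 mg/L.
Minimum DO = 8.25 − 2.848 = 5.402 mg/L.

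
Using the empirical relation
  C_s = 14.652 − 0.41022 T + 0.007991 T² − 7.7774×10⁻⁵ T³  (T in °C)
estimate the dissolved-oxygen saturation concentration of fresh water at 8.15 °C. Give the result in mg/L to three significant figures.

C_s ≈ 11.8 mg/L

C_s = 14.652 − 0.41022×8.15 + 0.007991×8.15² − 7.7774×10⁻⁵×8.15³ = 11.80 mg/L.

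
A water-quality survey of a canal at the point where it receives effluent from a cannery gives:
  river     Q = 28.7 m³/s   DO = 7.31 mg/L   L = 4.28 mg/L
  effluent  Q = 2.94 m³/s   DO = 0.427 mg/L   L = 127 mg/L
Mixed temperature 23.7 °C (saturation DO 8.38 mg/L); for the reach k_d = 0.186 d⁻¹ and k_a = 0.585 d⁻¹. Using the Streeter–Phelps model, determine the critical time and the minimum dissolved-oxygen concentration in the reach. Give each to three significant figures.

t_c ≈ 2.20 d; minimum DO ≈ 5.07 mg/L

Mixed DO = (28.7×7.31 + 2.94×0.427)/(28.7+2.94) = 211.1/31.64 = 6.670 mg/L.
Mixed L₀ = (28.7×4.28 + 2.94×127)/(31.64) = 496.2/31.64 = 15.68 mg/L.
Initial deficit D₀ = C_s − DO₀ = 8.38 − 6.670 = 1.710 mg/L.
t_c = (1/0.3990) ln[(0.585/0.186)(1 − 1.710×0.3990/(0.186×15.68))] = 2.506 × ln(2.410) = 2.204 d.
D_c = (0.186/0.585) × 15.68 × e^(−0.186×2.204) = 0.3179 × 15.68 × 0.6637 = 3.309 mg/L.
Minimum DO = 8.38 − 3.309 = 5.071 mg/L.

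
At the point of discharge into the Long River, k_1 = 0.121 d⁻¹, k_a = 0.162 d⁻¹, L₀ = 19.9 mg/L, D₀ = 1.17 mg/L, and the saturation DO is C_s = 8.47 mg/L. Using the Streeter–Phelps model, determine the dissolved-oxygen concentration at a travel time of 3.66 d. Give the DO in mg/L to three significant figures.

DO ≈ 2.57 mg/L

k_1 L₀/(k_a−k_1) = 0.121×19.9/(0.162−0.121) = 2.408/0.04100 = 58.73 mg/L.
e^(−k_1 t) = e^(−0.121×3.660) = 0.6422; e^(−k_a t) = e^(−0.162×3.660) = 0.5527.
D = 58.73 × (0.6422 − 0.5527) + 1.17 × 0.5527 = 5.255 + 0.6467 = 5.902 mg/L.
DO = C_s − D = 8.47 − 5.902 = 2.568 mg/L.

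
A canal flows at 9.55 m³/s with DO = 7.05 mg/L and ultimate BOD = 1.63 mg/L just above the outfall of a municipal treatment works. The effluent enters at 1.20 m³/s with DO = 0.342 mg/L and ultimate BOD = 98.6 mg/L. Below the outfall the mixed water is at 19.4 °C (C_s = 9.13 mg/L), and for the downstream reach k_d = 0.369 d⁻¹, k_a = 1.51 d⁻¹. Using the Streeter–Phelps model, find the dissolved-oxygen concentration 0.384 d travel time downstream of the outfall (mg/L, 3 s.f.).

DO ≈ 6.31 mg/L

Mixed DO = (9.55×7.05 + 1.20×0.342)/(9.55+1.20) = 67.74/10.75 = 6.301 mg/L.
Mixed L₀ = (9.55×1.63 + 1.20×98.6)/(10.75) = 133.9/10.75 = 12.45 mg/L.
Initial deficit D₀ = C_s − DO₀ = 9.13 − 6.301 = 2.829 mg/L.
D(0.384) = [0.369×12.45/(1.51−0.369)](e^(−0.369×0.384) − e^(−1.51×0.384)) + 2.829 e^(−1.51×0.384)
= 4.028 × (0.8679 − 0.5600) + 2.829 × 0.5600 = 2.824 mg/L.
DO = 9.13 − 2.824 = 6.306 mg/L.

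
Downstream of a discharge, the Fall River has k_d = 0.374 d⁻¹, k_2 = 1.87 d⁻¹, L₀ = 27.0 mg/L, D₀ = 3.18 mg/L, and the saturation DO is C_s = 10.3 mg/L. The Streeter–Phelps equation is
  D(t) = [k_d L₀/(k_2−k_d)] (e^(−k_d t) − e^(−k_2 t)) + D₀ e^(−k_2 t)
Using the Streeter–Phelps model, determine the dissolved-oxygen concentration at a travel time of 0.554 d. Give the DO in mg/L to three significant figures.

DO ≈ 6.08 mg/L

k_d L₀/(k_2−k_d) = 0.374×27.0/(1.87−0.374) = 10.10/1.496 = 6.750 mg/L.
e^(−k_d t) = e^(−0.374×0.5540) = 0.8129; e^(−k_2 t) = e^(−1.87×0.5540) = 0.3549.
D = 6.750 × (0.8129 − 0.3549) + 3.18 × 0.3549 = 3.091 + 1.129 = 4.220 mg/L.
DO = C_s − D = 10.3 − 4.220 = 6.080 mg/L.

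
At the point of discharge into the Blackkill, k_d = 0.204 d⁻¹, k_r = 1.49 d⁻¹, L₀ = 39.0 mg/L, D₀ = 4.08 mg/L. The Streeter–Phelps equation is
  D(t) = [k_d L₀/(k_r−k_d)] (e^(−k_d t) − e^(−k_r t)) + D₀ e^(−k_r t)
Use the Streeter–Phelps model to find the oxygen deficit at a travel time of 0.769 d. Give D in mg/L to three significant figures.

D ≈ 4.62 mg/L

k_d L₀/(k_r−k_d) = 0.204×39.0/(1.49−0.204) = 7.956/1.286 = 6.187 mg/L.
e^(−k_d t) = e^(−0.204×0.7690) = 0.8548; e^(−k_r t) = e^(−1.49×0.7690) = 0.3180.
D = 6.187 × (0.8548 − 0.3180) + 4.08 × 0.3180 = 3.321 + 1.297 = 4.619 mg/L.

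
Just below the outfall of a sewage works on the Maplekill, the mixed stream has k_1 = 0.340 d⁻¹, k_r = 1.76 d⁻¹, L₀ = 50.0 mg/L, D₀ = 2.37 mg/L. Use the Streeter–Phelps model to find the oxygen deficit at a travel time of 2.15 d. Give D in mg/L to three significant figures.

D ≈ 5.55 mg/L

k_1 L₀/(k_r−k_1) = 0.340×50.0/(1.76−0.340) = 17.00/1.420 = 11.97 mg/L.
e^(−k_1 t) = e^(−0.340×2.150) = 0.4814; e^(−k_r t) = e^(−1.76×2.150) = 0.02273.
D = 11.97 × (0.4814 − 0.02273) + 2.37 × 0.02273 = 5.491 + 0.05387 = 5.545 mg/L.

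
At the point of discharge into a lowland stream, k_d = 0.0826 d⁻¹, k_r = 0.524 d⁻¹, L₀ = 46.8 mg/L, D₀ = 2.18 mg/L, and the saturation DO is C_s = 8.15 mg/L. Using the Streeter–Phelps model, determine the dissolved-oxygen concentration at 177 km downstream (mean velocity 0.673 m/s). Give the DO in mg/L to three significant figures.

Travel time t = x/v = 177 km / (0.673 m/s) = 177000 m / 0.673 m/s = 263000 s = 3.044 d.
k_d L₀/(k_r−k_d) = 0.0826×46.8/(0.524−0.0826) = 3.866/0.4414 = 8.758 mg/L.
e^(−k_d t) = e^(−0.0826×3.044) = 0.7777; e^(−k_r t) = e^(−0.524×3.044) = 0.2029.
D = 8.758 × (0.7777 − 0.2029) + 2.18 × 0.2029 = 5.034 + 0.4423 = 5.476 mg/L.
DO = C_s − D = 8.15 − 5.476 = 2.674 mg/L.

DO ≈ 2.67 mg/L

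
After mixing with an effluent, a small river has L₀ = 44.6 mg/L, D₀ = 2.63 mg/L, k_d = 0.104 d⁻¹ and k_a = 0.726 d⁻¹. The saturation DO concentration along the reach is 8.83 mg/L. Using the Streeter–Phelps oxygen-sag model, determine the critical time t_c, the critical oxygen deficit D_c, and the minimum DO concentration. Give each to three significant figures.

t_c ≈ 2.42 d; D_c ≈ 4.96 mg/L; min DO ≈ 3.87 mg/L

With k_a/k_d = 6.981 and 1 − D₀(k_a−k_d)/(k_d L₀) = 0.6473,
t_c = ln(6.981 × 0.6473) / (0.726 − 0.104) = ln(4.519) / 0.6220 = 1.508/0.6220 = 2.425 d.
D_c = (k_d/k_a) L₀ e^(−k_d t_c) = (0.104/0.726) × 44.6 × e^(−0.104×2.425) = 0.1433 × 44.6 × 0.7771 = 4.965 mg/L.
Minimum DO = C_s − D_c = 8.83 − 4.965 = 3.865 mg/L.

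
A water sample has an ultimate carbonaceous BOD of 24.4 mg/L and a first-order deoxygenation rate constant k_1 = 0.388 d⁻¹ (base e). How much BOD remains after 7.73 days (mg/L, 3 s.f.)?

L_t = L₀ e^(−k_1 t) = 24.4 × e^(−0.388×7.73) = 24.4 × 0.04982 = 1.216 mg/L.

L ≈ 1.22 mg/L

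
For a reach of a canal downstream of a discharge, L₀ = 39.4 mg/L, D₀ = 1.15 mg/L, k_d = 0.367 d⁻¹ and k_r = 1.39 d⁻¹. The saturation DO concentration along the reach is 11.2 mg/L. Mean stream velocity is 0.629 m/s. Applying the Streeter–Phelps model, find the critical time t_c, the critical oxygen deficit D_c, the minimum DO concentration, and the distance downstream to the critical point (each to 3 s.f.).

t_c ≈ 1.22 d; D_c ≈ 6.65 mg/L; min DO ≈ 4.55 mg/L; x_c ≈ 66.2 km

With k_r/k_d = 3.787 and 1 − D₀(k_r−k_d)/(k_d L₀) = 0.9186,
t_c = ln(3.787 × 0.9186) / (1.39 − 0.367) = ln(3.479) / 1.023 = 1.247/1.023 = 1.219 d.
D_c = (k_d/k_r) L₀ e^(−k_d t_c) = (0.367/1.39) × 39.4 × e^(−0.367×1.219) = 0.2640 × 39.4 × 0.6394 = 6.651 mg/L.
Minimum DO = C_s − D_c = 11.2 − 6.651 = 4.549 mg/L.
x_c = v t_c = 0.629 m/s × 1.219 d × 86400 s/d = 66240 m ≈ 66.2 km.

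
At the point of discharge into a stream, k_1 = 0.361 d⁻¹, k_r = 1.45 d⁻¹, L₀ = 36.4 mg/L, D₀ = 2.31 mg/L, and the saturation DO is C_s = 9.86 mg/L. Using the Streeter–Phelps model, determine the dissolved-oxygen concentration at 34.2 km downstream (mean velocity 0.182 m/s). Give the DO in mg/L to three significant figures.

Travel time t = x/v = 34.2 km / (0.182 m/s) = 34200 m / 0.182 m/s = 187900 s = 2.175 d.
k_1 L₀/(k_r−k_1) = 0.361×36.4/(1.45−0.361) = 13.14/1.089 = 12.07 mg/L.
e^(−k_1 t) = e^(−0.361×2.175) = 0.4561; e^(−k_r t) = e^(−1.45×2.175) = 0.04270.
D = 12.07 × (0.4561 − 0.04270) + 2.31 × 0.04270 = 4.988 + 0.09863 = 5.086 mg/L.
DO = C_s − D = 9.86 − 5.086 = 4.774 mg/L.

DO ≈ 4.77 mg/L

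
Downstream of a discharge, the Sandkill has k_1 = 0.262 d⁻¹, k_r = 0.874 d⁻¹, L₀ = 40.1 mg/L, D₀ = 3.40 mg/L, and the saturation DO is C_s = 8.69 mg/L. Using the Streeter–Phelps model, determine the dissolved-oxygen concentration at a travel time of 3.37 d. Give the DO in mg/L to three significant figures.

DO ≈ 2.31 mg/L

k_1 L₀/(k_r−k_1) = 0.262×40.1/(0.874−0.262) = 10.51/0.6120 = 17.17 mg/L.
e^(−k_1 t) = e^(−0.262×3.370) = 0.4136; e^(−k_r t) = e^(−0.874×3.370) = 0.05258.
D = 17.17 × (0.4136 − 0.05258) + 3.40 × 0.05258 = 6.197 + 0.1788 = 6.376 mg/L.
DO = C_s − D = 8.69 − 6.376 = 2.314 mg/L.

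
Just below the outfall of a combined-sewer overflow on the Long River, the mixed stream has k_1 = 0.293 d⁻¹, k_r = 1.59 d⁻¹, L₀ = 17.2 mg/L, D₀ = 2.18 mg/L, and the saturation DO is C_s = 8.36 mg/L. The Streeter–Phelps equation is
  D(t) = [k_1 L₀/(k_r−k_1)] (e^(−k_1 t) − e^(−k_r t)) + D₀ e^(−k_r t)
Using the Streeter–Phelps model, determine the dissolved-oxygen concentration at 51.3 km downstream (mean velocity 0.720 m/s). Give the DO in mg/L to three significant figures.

Travel time t = x/v = 51.3 km / (0.720 m/s) = 51300 m / 0.720 m/s = 71250 s = 0.8247 d.
k_1 L₀/(k_r−k_1) = 0.293×17.2/(1.59−0.293) = 5.040/1.297 = 3.886 mg/L.
e^(−k_1 t) = e^(−0.293×0.8247) = 0.7854; e^(−k_r t) = e^(−1.59×0.8247) = 0.2695.
D = 3.886 × (0.7854 − 0.2695) + 2.18 × 0.2695 = 2.004 + 0.5875 = 2.592 mg/L.
DO = C_s − D = 8.36 − 2.592 = 5.768 mg/L.

DO ≈ 5.77 mg/L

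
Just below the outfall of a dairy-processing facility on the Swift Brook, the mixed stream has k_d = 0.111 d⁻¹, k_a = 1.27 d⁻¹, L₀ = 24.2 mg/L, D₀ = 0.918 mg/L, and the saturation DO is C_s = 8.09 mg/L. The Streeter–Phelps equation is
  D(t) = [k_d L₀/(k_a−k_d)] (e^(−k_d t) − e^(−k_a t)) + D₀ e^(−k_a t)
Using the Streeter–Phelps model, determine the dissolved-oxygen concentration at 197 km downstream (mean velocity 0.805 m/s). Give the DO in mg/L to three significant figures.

DO ≈ 6.44 mg/L

Travel time t = x/v = 197 km / (0.805 m/s) = 197000 m / 0.805 m/s = 244700 s = 2.832 d.
k_d L₀/(k_a−k_d) = 0.111×24.2/(1.27−0.111) = 2.686/1.159 = 2.318 mg/L.
e^(−k_d t) = e^(−0.111×2.832) = 0.7302; e^(−k_a t) = e^(−1.27×2.832) = 0.02740.
D = 2.318 × (0.7302 − 0.02740) + 0.918 × 0.02740 = 1.629 + 0.02515 = 1.654 mg/L.
DO = C_s − D = 8.09 − 1.654 = 6.436 mg/L.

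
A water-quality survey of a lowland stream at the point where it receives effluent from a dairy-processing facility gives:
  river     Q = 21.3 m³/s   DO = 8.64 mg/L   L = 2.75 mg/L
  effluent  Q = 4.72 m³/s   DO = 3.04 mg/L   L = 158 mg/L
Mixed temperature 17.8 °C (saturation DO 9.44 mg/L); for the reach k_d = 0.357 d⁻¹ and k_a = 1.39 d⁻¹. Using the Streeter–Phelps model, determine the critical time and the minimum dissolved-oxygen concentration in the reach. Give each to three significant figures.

t_c ≈ 1.14 d; minimum DO ≈ 4.15 mg/L

Mixed DO = (21.3×8.64 + 4.72×3.04)/(21.3+4.72) = 198.4/26.02 = 7.624 mg/L.
Mixed L₀ = (21.3×2.75 + 4.72×158)/(26.02) = 804.3/26.02 = 30.91 mg/L.
Initial deficit D₀ = C_s − DO₀ = 9.44 − 7.624 = 1.816 mg/L.
t_c = (1/1.033) ln[(1.39/0.357)(1 − 1.816×1.033/(0.357×30.91))] = 0.9681 × ln(3.232) = 1.136 d.
D_c = (0.357/1.39) × 30.91 × e^(−0.357×1.136) = 0.2568 × 30.91 × 0.6667 = 5.293 mg/L.
Minimum DO = 9.44 − 5.293 = 4.147 mg/L.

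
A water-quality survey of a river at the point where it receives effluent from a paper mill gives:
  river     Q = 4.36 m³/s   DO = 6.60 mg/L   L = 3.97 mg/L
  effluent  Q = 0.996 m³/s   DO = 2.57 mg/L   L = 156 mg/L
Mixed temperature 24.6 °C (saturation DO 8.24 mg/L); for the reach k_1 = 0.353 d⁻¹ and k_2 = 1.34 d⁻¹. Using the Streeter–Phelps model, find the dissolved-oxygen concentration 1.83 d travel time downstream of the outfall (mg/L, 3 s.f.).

DO ≈ 2.98 mg/L

Mixed DO = (4.36×6.60 + 0.996×2.57)/(4.36+0.996) = 31.34/5.356 = 5.851 mg/L.
Mixed L₀ = (4.36×3.97 + 0.996×156)/(5.356) = 172.7/5.356 = 32.24 mg/L.
Initial deficit D₀ = C_s − DO₀ = 8.24 − 5.851 = 2.389 mg/L.
D(1.83) = [0.353×32.24/(1.34−0.353)](e^(−0.353×1.83) − e^(−1.34×1.83)) + 2.389 e^(−1.34×1.83)
= 11.53 × (0.5241 − 0.08610) + 2.389 × 0.08610 = 5.257 mg/L.
DO = 8.24 − 5.257 = 2.983 mg/L.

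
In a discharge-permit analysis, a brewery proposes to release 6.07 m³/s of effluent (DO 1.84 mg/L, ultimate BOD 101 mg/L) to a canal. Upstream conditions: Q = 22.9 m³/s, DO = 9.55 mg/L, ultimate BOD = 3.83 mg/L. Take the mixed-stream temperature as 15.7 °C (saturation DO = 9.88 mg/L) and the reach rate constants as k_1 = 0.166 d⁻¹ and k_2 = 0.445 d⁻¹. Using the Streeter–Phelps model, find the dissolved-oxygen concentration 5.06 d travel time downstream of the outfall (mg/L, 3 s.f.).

DO ≈ 4.98 mg/L

Mixed DO = (22.9×9.55 + 6.07×1.84)/(22.9+6.07) = 229.9/28.97 = 7.935 mg/L.
Mixed L₀ = (22.9×3.83 + 6.07×101)/(28.97) = 700.8/28.97 = 24.19 mg/L.
Initial deficit D₀ = C_s − DO₀ = 9.88 − 7.935 = 1.945 mg/L.
D(5.06) = [0.166×24.19/(0.445−0.166)](e^(−0.166×5.06) − e^(−0.445×5.06)) + 1.945 e^(−0.445×5.06)
= 14.39 × (0.4317 − 0.1052) + 1.945 × 0.1052 = 4.904 mg/L.
DO = 9.88 − 4.904 = 4.976 mg/L.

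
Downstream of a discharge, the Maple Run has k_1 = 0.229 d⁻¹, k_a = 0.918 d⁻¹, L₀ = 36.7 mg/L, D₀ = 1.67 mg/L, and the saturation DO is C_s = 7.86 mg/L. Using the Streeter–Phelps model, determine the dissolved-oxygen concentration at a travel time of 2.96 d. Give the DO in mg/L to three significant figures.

DO ≈ 2.36 mg/L

k_1 L₀/(k_a−k_1) = 0.229×36.7/(0.918−0.229) = 8.404/0.6890 = 12.20 mg/L.
e^(−k_1 t) = e^(−0.229×2.960) = 0.5077; e^(−k_a t) = e^(−0.918×2.960) = 0.06605.
D = 12.20 × (0.5077 − 0.06605) + 1.67 × 0.06605 = 5.387 + 0.1103 = 5.498 mg/L.
DO = C_s − D = 7.86 − 5.498 = 2.362 mg/L.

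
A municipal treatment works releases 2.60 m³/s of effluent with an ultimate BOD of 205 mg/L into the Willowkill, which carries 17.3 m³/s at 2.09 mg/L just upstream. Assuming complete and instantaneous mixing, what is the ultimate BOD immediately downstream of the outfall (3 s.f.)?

28.6 mg/L

Flow-weighted mixing: C = (Q_r C_r + Q_w C_w)/(Q_r + Q_w)
= (17.3×2.09 + 2.60×205)/(17.3 + 2.60) = 569.2/19.90 = 28.60 mg/L.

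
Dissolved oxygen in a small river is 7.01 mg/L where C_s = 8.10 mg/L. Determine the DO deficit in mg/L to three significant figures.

D ≈ 1.09 mg/L

D = C_s − C = 8.10 − 7.01 = 1.09 mg/L.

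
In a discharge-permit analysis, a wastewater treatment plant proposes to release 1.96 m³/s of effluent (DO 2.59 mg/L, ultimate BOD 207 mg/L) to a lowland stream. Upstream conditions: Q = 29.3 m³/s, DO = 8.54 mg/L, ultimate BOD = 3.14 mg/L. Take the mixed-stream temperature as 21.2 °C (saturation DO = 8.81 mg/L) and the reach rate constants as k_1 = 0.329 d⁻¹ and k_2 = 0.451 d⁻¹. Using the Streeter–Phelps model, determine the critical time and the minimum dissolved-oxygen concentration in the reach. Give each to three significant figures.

Mixed DO = (29.3×8.54 + 1.96×2.59)/(29.3+1.96) = 255.3/31.26 = 8.167 mg/L.
Mixed L₀ = (29.3×3.14 + 1.96×207)/(31.26) = 497.7/31.26 = 15.92 mg/L.
Initial deficit D₀ = C_s − DO₀ = 8.81 − 8.167 = 0.6431 mg/L.
t_c = (1/0.1220) ln[(0.451/0.329)(1 − 0.6431×0.1220/(0.329×15.92))] = 8.197 × ln(1.350) = 2.462 d.
D_c = (0.329/0.451) × 15.92 × e^(−0.329×2.462) = 0.7295 × 15.92 × 0.4449 = 5.168 mg/L.
Minimum DO = 8.81 − 5.168 = 3.642 mg/L.

t_c ≈ 2.46 d; minimum DO ≈ 3.64 mg/L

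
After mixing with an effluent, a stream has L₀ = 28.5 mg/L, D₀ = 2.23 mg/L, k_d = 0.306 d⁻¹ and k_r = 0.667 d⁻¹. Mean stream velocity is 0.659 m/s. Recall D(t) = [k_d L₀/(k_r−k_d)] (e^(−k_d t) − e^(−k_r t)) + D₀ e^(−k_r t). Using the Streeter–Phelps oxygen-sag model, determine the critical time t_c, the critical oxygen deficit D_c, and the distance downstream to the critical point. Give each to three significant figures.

At the critical point dD/dt = 0, so k_d L₀ e^(−k_d t) = k_r D. Substituting D(t) from the Streeter–Phelps equation and solving for t gives
t_c = ln[(k_r/k_d)(1 − D₀(k_r−k_d)/(k_d L₀))] / (k_r−k_d).
Here k_r−k_d = 0.3610 d⁻¹ and 1 − D₀(k_r−k_d)/(k_d L₀) = 1 − 2.23×0.3610/(0.306×28.5) = 0.9077, so
t_c = ln(2.180 × 0.9077) / 0.3610 = 0.6824 / 0.3610 = 1.890 d.
L(t_c) = L₀ e^(−k_d t_c) = 28.5 × 0.5608 = 15.98 mg/L, and at the critical point k_r D_c = k_d L, so D_c = (0.306/0.667) × 15.98 = 7.332 mg/L.
x_c = v t_c = 0.659 m/s × 1.890 d × 86400 s/d = 107600 m ≈ 108 km.

t_c ≈ 1.89 d; D_c ≈ 7.33 mg/L; x_c ≈ 108 km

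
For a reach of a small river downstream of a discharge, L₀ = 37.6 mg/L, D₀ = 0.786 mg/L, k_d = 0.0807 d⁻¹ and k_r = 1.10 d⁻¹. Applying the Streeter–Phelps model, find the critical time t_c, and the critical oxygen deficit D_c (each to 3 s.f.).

t_c ≈ 2.26 d; D_c ≈ 2.30 mg/L

t_c = [1/(k_r−k_d)] ln[(k_r/k_d)(1 − D₀(k_r−k_d)/(k_d L₀))]
= [1/(1.10−0.0807)] ln[(1.10/0.0807)(1 − 0.786×1.019/(0.0807×37.6))]
= (1/1.019) ln[13.63 × 0.7360] = 0.9811 × ln(10.03) = 0.9811 × 2.306 = 2.262 d.
D_c = (k_d/k_r) L₀ e^(−k_d t_c) = (0.0807/1.10) × 37.6 × e^(−0.0807×2.262) = 0.07336 × 37.6 × 0.8331 = 2.298 mg/L.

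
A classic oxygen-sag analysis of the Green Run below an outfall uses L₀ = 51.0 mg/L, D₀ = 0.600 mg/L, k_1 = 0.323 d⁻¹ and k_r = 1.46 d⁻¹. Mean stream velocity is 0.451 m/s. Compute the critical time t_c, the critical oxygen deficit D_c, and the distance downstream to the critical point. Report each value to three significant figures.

With k_r/k_1 = 4.520 and 1 − D₀(k_r−k_1)/(k_1 L₀) = 0.9586,
t_c = ln(4.520 × 0.9586) / (1.46 − 0.323) = ln(4.333) / 1.137 = 1.466/1.137 = 1.290 d.
D_c = (k_1/k_r) L₀ e^(−k_1 t_c) = (0.323/1.46) × 51.0 × e^(−0.323×1.290) = 0.2212 × 51.0 × 0.6593 = 7.439 mg/L.
x_c = v t_c = 0.451 m/s × 1.290 d × 86400 s/d = 50250 m ≈ 50.3 km.

t_c ≈ 1.29 d; D_c ≈ 7.44 mg/L; x_c ≈ 50.3 km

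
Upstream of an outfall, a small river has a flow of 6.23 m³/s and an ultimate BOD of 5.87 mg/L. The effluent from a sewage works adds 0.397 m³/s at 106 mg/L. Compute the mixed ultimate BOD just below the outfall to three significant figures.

Flow-weighted mixing: C = (Q_r C_r + Q_w C_w)/(Q_r + Q_w)
= (6.23×5.87 + 0.397×106)/(6.23 + 0.397) = 78.65/6.627 = 11.87 mg/L.

11.9 mg/L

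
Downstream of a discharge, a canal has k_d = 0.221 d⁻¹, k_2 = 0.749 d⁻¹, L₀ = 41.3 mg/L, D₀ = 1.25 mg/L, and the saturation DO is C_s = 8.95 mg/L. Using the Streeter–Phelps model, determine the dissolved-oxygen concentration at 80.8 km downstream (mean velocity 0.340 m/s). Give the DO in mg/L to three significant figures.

Travel time t = x/v = 80.8 km / (0.340 m/s) = 80800 m / 0.340 m/s = 237600 s = 2.751 d.
k_d L₀/(k_2−k_d) = 0.221×41.3/(0.749−0.221) = 9.127/0.5280 = 17.29 mg/L.
e^(−k_d t) = e^(−0.221×2.751) = 0.5445; e^(−k_2 t) = e^(−0.749×2.751) = 0.1274.
D = 17.29 × (0.5445 − 0.1274) + 1.25 × 0.1274 = 7.210 + 0.1593 = 7.369 mg/L.
DO = C_s − D = 8.95 − 7.369 = 1.581 mg/L.

DO ≈ 1.58 mg/L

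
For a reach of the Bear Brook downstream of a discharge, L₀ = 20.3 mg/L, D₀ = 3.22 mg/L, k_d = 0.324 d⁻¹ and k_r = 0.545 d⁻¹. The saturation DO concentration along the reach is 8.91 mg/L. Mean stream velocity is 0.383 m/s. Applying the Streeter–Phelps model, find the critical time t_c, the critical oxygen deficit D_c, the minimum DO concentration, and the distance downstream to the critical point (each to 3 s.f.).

t_c = [1/(k_r−k_d)] ln[(k_r/k_d)(1 − D₀(k_r−k_d)/(k_d L₀))]
= [1/(0.545−0.324)] ln[(0.545/0.324)(1 − 3.22×0.2210/(0.324×20.3))]
= (1/0.2210) ln[1.682 × 0.8918] = 4.525 × ln(1.500) = 4.525 × 0.4055 = 1.835 d.
L(t_c) = L₀ e^(−k_d t_c) = 20.3 × 0.5518 = 11.20 mg/L, and at the critical point k_r D_c = k_d L, so D_c = (0.324/0.545) × 11.20 = 6.659 mg/L.
Minimum DO = C_s − D_c = 8.91 − 6.659 = 2.251 mg/L.
x_c = v t_c = 0.383 m/s × 1.835 d × 86400 s/d = 60720 m ≈ 60.7 km.

t_c ≈ 1.83 d; D_c ≈ 6.66 mg/L; min DO ≈ 2.25 mg/L; x_c ≈ 60.7 km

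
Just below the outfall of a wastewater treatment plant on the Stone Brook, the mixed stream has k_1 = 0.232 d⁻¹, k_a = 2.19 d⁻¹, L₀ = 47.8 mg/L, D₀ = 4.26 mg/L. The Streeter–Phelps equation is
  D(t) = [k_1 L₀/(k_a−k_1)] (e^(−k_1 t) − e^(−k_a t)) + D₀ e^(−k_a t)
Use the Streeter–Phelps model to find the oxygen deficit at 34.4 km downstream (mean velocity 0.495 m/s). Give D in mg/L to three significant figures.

Travel time t = x/v = 34.4 km / (0.495 m/s) = 34400 m / 0.495 m/s = 69490 s = 0.8043 d.
k_1 L₀/(k_a−k_1) = 0.232×47.8/(2.19−0.232) = 11.09/1.958 = 5.664 mg/L.
e^(−k_1 t) = e^(−0.232×0.8043) = 0.8298; e^(−k_a t) = e^(−2.19×0.8043) = 0.1718.
D = 5.664 × (0.8298 − 0.1718) + 4.26 × 0.1718 = 3.727 + 0.7318 = 4.458 mg/L.

D ≈ 4.46 mg/L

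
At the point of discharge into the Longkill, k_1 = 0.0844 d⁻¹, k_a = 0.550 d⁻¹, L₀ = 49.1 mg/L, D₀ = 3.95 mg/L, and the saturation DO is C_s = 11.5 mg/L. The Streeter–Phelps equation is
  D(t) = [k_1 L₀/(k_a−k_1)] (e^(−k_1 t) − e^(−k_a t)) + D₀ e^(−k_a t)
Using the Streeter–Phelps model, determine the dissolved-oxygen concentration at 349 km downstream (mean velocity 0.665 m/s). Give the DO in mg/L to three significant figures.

DO ≈ 6.34 mg/L

Travel time t = x/v = 349 km / (0.665 m/s) = 349000 m / 0.665 m/s = 524800 s = 6.074 d.
k_1 L₀/(k_a−k_1) = 0.0844×49.1/(0.550−0.0844) = 4.144/0.4656 = 8.900 mg/L.
e^(−k_1 t) = e^(−0.0844×6.074) = 0.5989; e^(−k_a t) = e^(−0.550×6.074) = 0.03541.
D = 8.900 × (0.5989 − 0.03541) + 3.95 × 0.03541 = 5.015 + 0.1399 = 5.155 mg/L.
DO = C_s − D = 11.5 − 5.155 = 6.345 mg/L.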